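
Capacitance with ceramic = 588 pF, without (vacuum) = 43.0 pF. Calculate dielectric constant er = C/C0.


er = 588 / 43.0 = 13.67

13.67


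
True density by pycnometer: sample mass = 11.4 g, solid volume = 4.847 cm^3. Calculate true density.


TD = 11.4 / 4.847 = 2.352 g/cm^3

2.352


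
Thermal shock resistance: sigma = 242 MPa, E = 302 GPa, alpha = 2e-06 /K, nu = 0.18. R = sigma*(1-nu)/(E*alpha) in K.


R = 242*(1-0.18)/(302*1000*2e-06) = 329 K

329


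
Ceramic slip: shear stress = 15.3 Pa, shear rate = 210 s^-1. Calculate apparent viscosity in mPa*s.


eta = tau/gamma * 1000 = 15.3/210 * 1000 = 72.9 mPa*s

72.9


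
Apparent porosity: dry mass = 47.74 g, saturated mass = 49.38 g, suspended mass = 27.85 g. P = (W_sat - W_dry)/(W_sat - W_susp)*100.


P = (49.38 - 47.74) / (49.38 - 27.85) * 100 = 1.64 / 21.53 * 100 = 7.6%

7.6


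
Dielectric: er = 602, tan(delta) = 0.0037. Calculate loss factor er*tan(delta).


Loss = 602 * 0.0037 = 2.227

2.227


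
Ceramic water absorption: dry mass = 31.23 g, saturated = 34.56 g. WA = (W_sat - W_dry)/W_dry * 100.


WA = (34.56 - 31.23) / 31.23 * 100 = 10.66%

10.66


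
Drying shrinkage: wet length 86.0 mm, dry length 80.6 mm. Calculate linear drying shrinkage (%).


DS = (86.0 - 80.6) / 86.0 * 100 = 6.28%

6.28


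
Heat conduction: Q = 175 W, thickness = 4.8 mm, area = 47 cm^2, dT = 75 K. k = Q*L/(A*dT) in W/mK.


k = 175*4.8/1000/(47/10000*75) = 2.38 W/mK

2.38


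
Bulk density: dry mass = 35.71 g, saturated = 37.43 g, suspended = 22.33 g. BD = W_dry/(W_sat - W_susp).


BD = 35.71 / (37.43 - 22.33) = 35.71 / 15.1 = 2.365 g/cm^3

2.365


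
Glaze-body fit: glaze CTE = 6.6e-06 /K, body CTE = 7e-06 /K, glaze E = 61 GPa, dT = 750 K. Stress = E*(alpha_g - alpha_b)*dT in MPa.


Stress = 61*1000*(6.6e-06 - 7e-06)*750 = -18.3 MPa

-18.3


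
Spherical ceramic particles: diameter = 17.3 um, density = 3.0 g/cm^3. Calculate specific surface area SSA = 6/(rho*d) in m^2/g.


SSA = 6 / (3.0 * 17.3) = 0.116 m^2/g

0.116


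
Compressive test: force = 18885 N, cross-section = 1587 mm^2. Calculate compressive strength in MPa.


CS = 18885 / 1587 = 11.9 MPa

11.9


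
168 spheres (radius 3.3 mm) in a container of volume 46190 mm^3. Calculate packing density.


V_sphere = 4/3*pi*3.3^3 = 150.5326 mm^3
Total V = 168*150.5326 = 25289.4768 mm^3
PD = 25289.4768 / 46190 = 0.548

0.548


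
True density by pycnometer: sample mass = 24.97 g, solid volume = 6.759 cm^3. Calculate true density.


TD = 24.97 / 6.759 = 3.694 g/cm^3

3.694


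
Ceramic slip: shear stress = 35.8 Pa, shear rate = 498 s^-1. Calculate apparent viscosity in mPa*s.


eta = tau/gamma * 1000 = 35.8/498 * 1000 = 71.9 mPa*s

71.9


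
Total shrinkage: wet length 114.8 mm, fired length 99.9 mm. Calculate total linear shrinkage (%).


TS = (114.8 - 99.9) / 114.8 * 100 = 12.98%

12.98


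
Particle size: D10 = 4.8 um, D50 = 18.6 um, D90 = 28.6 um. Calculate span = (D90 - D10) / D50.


Span = (28.6 - 4.8) / 18.6 = 23.8 / 18.6 = 1.28

1.28


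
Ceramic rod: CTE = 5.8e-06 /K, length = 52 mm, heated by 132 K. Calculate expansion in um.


dL = 5.8e-06 * 52 * 132 * 1000 = 39.811 um

39.811


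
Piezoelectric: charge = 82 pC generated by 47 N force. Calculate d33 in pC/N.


d33 = 82 / 47 = 1.7 pC/N

1.7


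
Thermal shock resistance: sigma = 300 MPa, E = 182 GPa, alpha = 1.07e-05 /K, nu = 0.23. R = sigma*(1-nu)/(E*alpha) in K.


R = 300*(1-0.23)/(182*1000*1.07e-05) = 119 K

119


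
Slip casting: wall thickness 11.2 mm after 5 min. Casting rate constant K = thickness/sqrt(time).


K = 11.2 / sqrt(5) = 11.2 / 2.2361 = 5.009 mm/min^0.5

5.009


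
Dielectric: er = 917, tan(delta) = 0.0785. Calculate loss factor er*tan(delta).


Loss = 917 * 0.0785 = 71.985

71.985


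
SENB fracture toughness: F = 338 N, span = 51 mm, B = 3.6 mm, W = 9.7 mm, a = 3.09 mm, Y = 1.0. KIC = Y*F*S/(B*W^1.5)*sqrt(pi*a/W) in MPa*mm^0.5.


KIC = 1.0*338*51/(3.6*9.7^1.5)*sqrt(pi*3.09/9.7) = 158.56

158.56


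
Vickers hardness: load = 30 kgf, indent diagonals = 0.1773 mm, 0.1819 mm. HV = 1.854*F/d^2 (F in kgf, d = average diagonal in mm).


d_avg = (0.1773+0.1819)/2 = 0.1796 mm
HV = 1.854*30/0.1796^2 = 1724

1724


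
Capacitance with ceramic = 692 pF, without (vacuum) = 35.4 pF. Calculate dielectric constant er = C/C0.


er = 692 / 35.4 = 19.55

19.55


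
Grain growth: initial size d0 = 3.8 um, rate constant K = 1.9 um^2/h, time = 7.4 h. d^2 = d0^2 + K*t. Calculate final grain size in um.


d^2 = 3.8^2 + 1.9*7.4 = 28.5
d = sqrt(28.5) = 5.34 um

5.34


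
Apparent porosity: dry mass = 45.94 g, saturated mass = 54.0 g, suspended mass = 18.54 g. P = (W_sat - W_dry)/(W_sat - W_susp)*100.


P = (54.0 - 45.94) / (54.0 - 18.54) * 100 = 8.06 / 35.46 * 100 = 22.7%

22.7


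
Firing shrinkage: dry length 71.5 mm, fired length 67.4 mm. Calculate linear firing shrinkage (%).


FS = (71.5 - 67.4) / 71.5 * 100 = 5.73%

5.73


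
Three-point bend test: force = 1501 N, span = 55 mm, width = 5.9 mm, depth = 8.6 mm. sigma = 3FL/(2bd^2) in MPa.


sigma = 3*1501*55/(2*5.9*8.6^2) = 283.8 MPa

283.8


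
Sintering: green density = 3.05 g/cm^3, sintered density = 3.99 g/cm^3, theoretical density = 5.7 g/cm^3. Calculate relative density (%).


Relative = 3.99 / 5.7 * 100 = 70.0%

70.0


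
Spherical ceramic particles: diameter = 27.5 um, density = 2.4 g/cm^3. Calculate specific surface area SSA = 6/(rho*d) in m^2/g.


SSA = 6 / (2.4 * 27.5) = 0.091 m^2/g

0.091


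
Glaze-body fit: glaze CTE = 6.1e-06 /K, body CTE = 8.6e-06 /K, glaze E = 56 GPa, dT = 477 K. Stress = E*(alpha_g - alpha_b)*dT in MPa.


Stress = 56*1000*(6.1e-06 - 8.6e-06)*477 = -66.8 MPa

-66.8


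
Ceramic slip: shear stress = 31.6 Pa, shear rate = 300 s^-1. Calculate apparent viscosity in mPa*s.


eta = tau/gamma * 1000 = 31.6/300 * 1000 = 105.3 mPa*s

105.3


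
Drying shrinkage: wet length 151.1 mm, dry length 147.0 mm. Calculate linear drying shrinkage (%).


DS = (151.1 - 147.0) / 151.1 * 100 = 2.71%

2.71


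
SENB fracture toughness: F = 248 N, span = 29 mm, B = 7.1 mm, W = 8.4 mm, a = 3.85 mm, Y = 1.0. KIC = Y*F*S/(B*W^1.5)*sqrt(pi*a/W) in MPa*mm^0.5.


KIC = 1.0*248*29/(7.1*8.4^1.5)*sqrt(pi*3.85/8.4) = 49.93

49.93


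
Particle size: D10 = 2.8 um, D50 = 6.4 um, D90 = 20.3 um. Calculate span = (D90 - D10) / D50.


Span = (20.3 - 2.8) / 6.4 = 17.5 / 6.4 = 2.734

2.734


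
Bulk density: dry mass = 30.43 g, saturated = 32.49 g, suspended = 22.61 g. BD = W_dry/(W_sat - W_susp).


BD = 30.43 / (32.49 - 22.61) = 30.43 / 9.88 = 3.08 g/cm^3

3.08


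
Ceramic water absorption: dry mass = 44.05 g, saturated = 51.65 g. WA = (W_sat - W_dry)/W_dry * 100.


WA = (51.65 - 44.05) / 44.05 * 100 = 17.25%

17.25


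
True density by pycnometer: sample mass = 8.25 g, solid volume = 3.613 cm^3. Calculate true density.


TD = 8.25 / 3.613 = 2.283 g/cm^3

2.283


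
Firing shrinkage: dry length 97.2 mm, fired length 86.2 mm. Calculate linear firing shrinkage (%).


FS = (97.2 - 86.2) / 97.2 * 100 = 11.32%

11.32


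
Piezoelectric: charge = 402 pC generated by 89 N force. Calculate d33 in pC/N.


d33 = 402 / 89 = 4.5 pC/N

4.5


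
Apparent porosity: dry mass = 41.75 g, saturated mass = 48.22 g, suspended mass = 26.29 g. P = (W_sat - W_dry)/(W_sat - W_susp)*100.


P = (48.22 - 41.75) / (48.22 - 26.29) * 100 = 6.47 / 21.93 * 100 = 29.5%

29.5


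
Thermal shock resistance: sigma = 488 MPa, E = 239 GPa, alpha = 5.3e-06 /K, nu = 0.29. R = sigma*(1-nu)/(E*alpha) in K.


R = 488*(1-0.29)/(239*1000*5.3e-06) = 274 K

274


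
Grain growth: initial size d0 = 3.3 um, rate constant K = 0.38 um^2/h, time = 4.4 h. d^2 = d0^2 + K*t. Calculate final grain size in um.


d^2 = 3.3^2 + 0.38*4.4 = 12.562
d = sqrt(12.562) = 3.54 um

3.54


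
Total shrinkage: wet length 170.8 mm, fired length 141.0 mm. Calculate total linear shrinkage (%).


TS = (170.8 - 141.0) / 170.8 * 100 = 17.45%

17.45


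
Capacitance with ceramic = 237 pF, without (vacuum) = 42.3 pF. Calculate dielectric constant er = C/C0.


er = 237 / 42.3 = 5.6

5.6


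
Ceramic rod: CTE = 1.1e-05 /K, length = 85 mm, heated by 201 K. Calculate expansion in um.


dL = 1.1e-05 * 85 * 201 * 1000 = 187.935 um

187.935


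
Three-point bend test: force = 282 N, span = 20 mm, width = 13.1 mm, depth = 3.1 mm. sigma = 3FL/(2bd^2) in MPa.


sigma = 3*282*20/(2*13.1*3.1^2) = 67.2 MPa

67.2


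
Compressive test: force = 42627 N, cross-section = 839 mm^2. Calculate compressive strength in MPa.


CS = 42627 / 839 = 50.8 MPa

50.8


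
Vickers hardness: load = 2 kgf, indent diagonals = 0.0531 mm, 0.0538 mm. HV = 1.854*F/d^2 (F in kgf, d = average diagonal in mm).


d_avg = (0.0531+0.0538)/2 = 0.05345 mm
HV = 1.854*2/0.05345^2 = 1298

1298


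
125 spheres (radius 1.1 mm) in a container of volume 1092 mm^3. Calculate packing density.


V_sphere = 4/3*pi*1.1^3 = 5.5753 mm^3
Total V = 125*5.5753 = 696.9125 mm^3
PD = 696.9125 / 1092 = 0.638

0.638


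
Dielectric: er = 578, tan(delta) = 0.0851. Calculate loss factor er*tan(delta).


Loss = 578 * 0.0851 = 49.188

49.188


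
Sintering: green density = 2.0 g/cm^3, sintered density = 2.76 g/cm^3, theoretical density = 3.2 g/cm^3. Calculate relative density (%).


Relative = 2.76 / 3.2 * 100 = 86.3%

86.3


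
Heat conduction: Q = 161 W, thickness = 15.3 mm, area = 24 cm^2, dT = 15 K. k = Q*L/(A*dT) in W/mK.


k = 161*15.3/1000/(24/10000*15) = 68.43 W/mK

68.43


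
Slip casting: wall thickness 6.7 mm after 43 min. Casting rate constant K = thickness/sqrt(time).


K = 6.7 / sqrt(43) = 6.7 / 6.5574 = 1.022 mm/min^0.5

1.022


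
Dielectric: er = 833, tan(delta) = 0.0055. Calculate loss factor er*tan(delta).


Loss = 833 * 0.0055 = 4.582

4.582


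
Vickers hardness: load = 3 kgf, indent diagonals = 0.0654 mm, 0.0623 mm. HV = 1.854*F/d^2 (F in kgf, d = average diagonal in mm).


d_avg = (0.0654+0.0623)/2 = 0.06385 mm
HV = 1.854*3/0.06385^2 = 1364

1364


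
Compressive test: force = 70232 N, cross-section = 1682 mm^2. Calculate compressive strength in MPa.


CS = 70232 / 1682 = 41.8 MPa

41.8


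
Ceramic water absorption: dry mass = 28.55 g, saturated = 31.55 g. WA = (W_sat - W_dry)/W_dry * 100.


WA = (31.55 - 28.55) / 28.55 * 100 = 10.51%

10.51


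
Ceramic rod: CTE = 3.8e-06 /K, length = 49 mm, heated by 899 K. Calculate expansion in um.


dL = 3.8e-06 * 49 * 899 * 1000 = 167.394 um

167.394


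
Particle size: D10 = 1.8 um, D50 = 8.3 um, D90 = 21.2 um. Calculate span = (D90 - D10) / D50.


Span = (21.2 - 1.8) / 8.3 = 19.4 / 8.3 = 2.337

2.337


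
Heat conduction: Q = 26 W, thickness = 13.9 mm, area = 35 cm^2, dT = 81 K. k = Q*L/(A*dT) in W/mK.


k = 26*13.9/1000/(35/10000*81) = 1.27 W/mK

1.27


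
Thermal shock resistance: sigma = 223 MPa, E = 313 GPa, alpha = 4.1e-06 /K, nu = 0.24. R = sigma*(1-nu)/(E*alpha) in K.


R = 223*(1-0.24)/(313*1000*4.1e-06) = 132 K

132


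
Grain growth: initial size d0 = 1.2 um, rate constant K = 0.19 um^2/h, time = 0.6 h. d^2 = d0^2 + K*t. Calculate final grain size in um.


d^2 = 1.2^2 + 0.19*0.6 = 1.554
d = sqrt(1.554) = 1.25 um

1.25


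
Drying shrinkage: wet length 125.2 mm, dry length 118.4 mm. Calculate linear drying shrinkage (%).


DS = (125.2 - 118.4) / 125.2 * 100 = 5.43%

5.43


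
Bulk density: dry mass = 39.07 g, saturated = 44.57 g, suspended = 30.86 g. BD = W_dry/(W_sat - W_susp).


BD = 39.07 / (44.57 - 30.86) = 39.07 / 13.71 = 2.85 g/cm^3

2.85


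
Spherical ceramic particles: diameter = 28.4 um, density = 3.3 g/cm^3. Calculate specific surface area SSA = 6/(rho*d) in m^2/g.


SSA = 6 / (3.3 * 28.4) = 0.064 m^2/g

0.064


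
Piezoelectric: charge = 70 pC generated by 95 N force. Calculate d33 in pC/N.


d33 = 70 / 95 = 0.7 pC/N

0.7


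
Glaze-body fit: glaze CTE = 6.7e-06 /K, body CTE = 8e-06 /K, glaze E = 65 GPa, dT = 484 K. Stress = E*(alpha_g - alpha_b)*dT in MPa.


Stress = 65*1000*(6.7e-06 - 8e-06)*484 = -40.9 MPa

-40.9


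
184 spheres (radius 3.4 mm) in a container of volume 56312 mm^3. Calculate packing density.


V_sphere = 4/3*pi*3.4^3 = 164.6362 mm^3
Total V = 184*164.6362 = 30293.0608 mm^3
PD = 30293.0608 / 56312 = 0.538

0.538


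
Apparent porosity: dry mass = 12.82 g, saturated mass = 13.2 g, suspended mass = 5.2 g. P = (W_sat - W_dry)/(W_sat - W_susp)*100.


P = (13.2 - 12.82) / (13.2 - 5.2) * 100 = 0.38 / 8.0 * 100 = 4.8%

4.8


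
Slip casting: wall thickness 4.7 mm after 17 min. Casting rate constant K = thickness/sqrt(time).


K = 4.7 / sqrt(17) = 4.7 / 4.1231 = 1.14 mm/min^0.5

1.14


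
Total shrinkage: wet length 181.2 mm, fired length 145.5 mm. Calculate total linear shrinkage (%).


TS = (181.2 - 145.5) / 181.2 * 100 = 19.7%

19.7


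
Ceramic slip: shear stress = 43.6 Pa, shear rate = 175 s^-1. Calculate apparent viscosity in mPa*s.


eta = tau/gamma * 1000 = 43.6/175 * 1000 = 249.1 mPa*s

249.1


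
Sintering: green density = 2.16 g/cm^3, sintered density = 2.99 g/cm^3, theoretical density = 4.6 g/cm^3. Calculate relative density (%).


Relative = 2.99 / 4.6 * 100 = 65.0%

65.0


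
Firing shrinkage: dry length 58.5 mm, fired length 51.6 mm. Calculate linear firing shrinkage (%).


FS = (58.5 - 51.6) / 58.5 * 100 = 11.79%

11.79


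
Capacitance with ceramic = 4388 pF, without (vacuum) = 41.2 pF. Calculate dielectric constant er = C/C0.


er = 4388 / 41.2 = 106.5

106.5


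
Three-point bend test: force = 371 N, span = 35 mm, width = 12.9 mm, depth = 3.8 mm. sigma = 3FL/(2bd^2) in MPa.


sigma = 3*371*35/(2*12.9*3.8^2) = 104.6 MPa

104.6


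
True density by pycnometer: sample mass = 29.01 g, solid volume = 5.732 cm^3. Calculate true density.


TD = 29.01 / 5.732 = 5.061 g/cm^3

5.061


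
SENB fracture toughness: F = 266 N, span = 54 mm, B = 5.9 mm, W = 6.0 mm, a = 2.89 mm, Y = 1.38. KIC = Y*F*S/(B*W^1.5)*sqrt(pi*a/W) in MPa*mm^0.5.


KIC = 1.38*266*54/(5.9*6.0^1.5)*sqrt(pi*2.89/6.0) = 281.21

281.21


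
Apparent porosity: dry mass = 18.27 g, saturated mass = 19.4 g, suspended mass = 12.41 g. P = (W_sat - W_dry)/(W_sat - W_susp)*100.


P = (19.4 - 18.27) / (19.4 - 12.41) * 100 = 1.13 / 6.99 * 100 = 16.2%

16.2


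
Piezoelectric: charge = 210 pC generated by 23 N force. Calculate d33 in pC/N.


d33 = 210 / 23 = 9.1 pC/N

9.1


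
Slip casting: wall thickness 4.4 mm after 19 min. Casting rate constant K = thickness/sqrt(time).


K = 4.4 / sqrt(19) = 4.4 / 4.3589 = 1.009 mm/min^0.5

1.009


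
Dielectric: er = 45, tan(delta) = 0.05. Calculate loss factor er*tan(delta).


Loss = 45 * 0.05 = 2.25

2.25


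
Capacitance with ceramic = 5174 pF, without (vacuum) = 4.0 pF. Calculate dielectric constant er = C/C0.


er = 5174 / 4.0 = 1293.5

1293.5


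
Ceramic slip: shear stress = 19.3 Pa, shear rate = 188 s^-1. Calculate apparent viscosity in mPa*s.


eta = tau/gamma * 1000 = 19.3/188 * 1000 = 102.7 mPa*s

102.7


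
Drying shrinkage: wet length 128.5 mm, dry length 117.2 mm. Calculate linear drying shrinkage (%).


DS = (128.5 - 117.2) / 128.5 * 100 = 8.79%

8.79


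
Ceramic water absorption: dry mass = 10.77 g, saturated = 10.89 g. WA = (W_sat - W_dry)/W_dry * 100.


WA = (10.89 - 10.77) / 10.77 * 100 = 1.11%

1.11


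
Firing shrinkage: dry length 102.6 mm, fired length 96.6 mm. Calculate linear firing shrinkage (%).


FS = (102.6 - 96.6) / 102.6 * 100 = 5.85%

5.85


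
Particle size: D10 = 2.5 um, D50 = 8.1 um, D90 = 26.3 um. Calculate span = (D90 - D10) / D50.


Span = (26.3 - 2.5) / 8.1 = 23.8 / 8.1 = 2.938

2.938


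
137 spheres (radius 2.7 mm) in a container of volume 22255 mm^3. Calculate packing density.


V_sphere = 4/3*pi*2.7^3 = 82.448 mm^3
Total V = 137*82.448 = 11295.376 mm^3
PD = 11295.376 / 22255 = 0.508

0.508


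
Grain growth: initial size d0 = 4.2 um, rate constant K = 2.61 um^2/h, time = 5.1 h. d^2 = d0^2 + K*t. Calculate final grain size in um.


d^2 = 4.2^2 + 2.61*5.1 = 30.951
d = sqrt(30.951) = 5.56 um

5.56


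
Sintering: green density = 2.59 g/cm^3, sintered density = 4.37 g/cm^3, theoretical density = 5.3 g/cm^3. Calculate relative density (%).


Relative = 4.37 / 5.3 * 100 = 82.5%

82.5


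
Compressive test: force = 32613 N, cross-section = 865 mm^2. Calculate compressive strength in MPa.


CS = 32613 / 865 = 37.7 MPa

37.7


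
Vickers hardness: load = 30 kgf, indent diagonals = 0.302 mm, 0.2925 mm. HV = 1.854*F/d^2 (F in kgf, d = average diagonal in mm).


d_avg = (0.302+0.2925)/2 = 0.29725 mm
HV = 1.854*30/0.29725^2 = 629

629


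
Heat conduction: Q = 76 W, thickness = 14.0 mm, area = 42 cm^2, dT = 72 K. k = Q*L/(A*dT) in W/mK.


k = 76*14.0/1000/(42/10000*72) = 3.52 W/mK

3.52


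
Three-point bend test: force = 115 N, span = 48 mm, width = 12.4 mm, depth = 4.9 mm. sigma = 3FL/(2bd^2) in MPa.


sigma = 3*115*48/(2*12.4*4.9^2) = 27.8 MPa

27.8


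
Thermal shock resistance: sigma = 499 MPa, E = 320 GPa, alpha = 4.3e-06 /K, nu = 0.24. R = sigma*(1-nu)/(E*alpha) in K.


R = 499*(1-0.24)/(320*1000*4.3e-06) = 276 K

276


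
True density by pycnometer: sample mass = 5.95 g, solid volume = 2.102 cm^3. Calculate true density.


TD = 5.95 / 2.102 = 2.831 g/cm^3

2.831


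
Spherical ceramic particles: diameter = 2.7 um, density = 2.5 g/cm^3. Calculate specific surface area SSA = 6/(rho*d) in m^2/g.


SSA = 6 / (2.5 * 2.7) = 0.889 m^2/g

0.889


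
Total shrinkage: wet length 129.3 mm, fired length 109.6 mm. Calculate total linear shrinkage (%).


TS = (129.3 - 109.6) / 129.3 * 100 = 15.24%

15.24


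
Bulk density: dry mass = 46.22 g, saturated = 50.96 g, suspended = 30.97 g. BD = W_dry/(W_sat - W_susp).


BD = 46.22 / (50.96 - 30.97) = 46.22 / 19.99 = 2.312 g/cm^3

2.312


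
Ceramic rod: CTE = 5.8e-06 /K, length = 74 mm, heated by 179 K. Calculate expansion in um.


dL = 5.8e-06 * 74 * 179 * 1000 = 76.827 um

76.827


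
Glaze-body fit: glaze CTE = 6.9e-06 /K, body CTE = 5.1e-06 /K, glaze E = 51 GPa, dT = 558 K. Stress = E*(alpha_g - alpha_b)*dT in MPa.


Stress = 51*1000*(6.9e-06 - 5.1e-06)*558 = 51.2 MPa

51.2


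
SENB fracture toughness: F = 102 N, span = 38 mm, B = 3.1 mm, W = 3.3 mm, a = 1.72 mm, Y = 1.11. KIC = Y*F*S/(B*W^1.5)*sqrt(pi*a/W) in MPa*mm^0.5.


KIC = 1.11*102*38/(3.1*3.3^1.5)*sqrt(pi*1.72/3.3) = 296.25

296.25


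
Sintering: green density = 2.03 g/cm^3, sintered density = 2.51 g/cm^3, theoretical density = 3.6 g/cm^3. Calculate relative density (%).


Relative = 2.51 / 3.6 * 100 = 69.7%

69.7


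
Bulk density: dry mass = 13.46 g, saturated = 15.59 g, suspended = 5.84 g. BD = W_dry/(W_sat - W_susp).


BD = 13.46 / (15.59 - 5.84) = 13.46 / 9.75 = 1.381 g/cm^3

1.381


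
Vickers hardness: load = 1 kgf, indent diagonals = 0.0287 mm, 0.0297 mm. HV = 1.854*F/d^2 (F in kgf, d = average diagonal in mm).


d_avg = (0.0287+0.0297)/2 = 0.0292 mm
HV = 1.854*1/0.0292^2 = 2174

2174


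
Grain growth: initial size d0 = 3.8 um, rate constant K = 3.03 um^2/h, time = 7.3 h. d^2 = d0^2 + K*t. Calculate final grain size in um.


d^2 = 3.8^2 + 3.03*7.3 = 36.559
d = sqrt(36.559) = 6.05 um

6.05


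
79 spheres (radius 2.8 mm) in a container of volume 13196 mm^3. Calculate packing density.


V_sphere = 4/3*pi*2.8^3 = 91.9523 mm^3
Total V = 79*91.9523 = 7264.2317 mm^3
PD = 7264.2317 / 13196 = 0.55

0.55


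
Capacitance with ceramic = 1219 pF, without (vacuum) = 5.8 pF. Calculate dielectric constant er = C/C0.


er = 1219 / 5.8 = 210.17

210.17


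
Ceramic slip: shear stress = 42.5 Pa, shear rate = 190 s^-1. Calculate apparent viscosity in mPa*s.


eta = tau/gamma * 1000 = 42.5/190 * 1000 = 223.7 mPa*s

223.7


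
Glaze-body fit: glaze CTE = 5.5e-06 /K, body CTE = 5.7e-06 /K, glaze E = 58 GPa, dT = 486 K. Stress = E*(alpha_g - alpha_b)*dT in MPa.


Stress = 58*1000*(5.5e-06 - 5.7e-06)*486 = -5.6 MPa

-5.6


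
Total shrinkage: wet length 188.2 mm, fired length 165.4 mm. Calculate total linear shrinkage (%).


TS = (188.2 - 165.4) / 188.2 * 100 = 12.11%

12.11


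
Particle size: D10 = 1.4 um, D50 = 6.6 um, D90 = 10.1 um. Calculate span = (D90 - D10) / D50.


Span = (10.1 - 1.4) / 6.6 = 8.7 / 6.6 = 1.318

1.318


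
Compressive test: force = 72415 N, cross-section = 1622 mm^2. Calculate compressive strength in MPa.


CS = 72415 / 1622 = 44.6 MPa

44.6


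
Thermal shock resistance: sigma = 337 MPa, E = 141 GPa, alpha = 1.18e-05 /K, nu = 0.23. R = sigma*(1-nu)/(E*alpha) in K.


R = 337*(1-0.23)/(141*1000*1.18e-05) = 156 K

156


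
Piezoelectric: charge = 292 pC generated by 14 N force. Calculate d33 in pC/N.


d33 = 292 / 14 = 20.9 pC/N

20.9


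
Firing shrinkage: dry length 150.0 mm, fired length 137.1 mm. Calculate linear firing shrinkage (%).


FS = (150.0 - 137.1) / 150.0 * 100 = 8.6%

8.6


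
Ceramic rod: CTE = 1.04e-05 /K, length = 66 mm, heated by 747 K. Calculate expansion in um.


dL = 1.04e-05 * 66 * 747 * 1000 = 512.741 um

512.741


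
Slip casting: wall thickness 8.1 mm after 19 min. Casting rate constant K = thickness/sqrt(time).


K = 8.1 / sqrt(19) = 8.1 / 4.3589 = 1.858 mm/min^0.5

1.858


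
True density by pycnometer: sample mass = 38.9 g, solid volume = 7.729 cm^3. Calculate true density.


TD = 38.9 / 7.729 = 5.033 g/cm^3

5.033


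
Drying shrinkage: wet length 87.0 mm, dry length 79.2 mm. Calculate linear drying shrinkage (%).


DS = (87.0 - 79.2) / 87.0 * 100 = 8.97%

8.97


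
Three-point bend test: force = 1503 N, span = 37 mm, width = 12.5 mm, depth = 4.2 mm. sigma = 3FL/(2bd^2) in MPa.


sigma = 3*1503*37/(2*12.5*4.2^2) = 378.3 MPa

378.3


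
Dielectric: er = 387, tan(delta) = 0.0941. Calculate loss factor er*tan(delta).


Loss = 387 * 0.0941 = 36.417

36.417


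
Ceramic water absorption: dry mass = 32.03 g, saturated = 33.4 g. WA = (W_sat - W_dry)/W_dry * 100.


WA = (33.4 - 32.03) / 32.03 * 100 = 4.28%

4.28


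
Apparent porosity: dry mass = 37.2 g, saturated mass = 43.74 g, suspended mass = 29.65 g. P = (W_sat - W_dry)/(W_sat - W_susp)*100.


P = (43.74 - 37.2) / (43.74 - 29.65) * 100 = 6.54 / 14.09 * 100 = 46.4%

46.4


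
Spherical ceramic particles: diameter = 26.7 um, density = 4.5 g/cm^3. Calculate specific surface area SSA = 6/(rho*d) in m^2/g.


SSA = 6 / (4.5 * 26.7) = 0.05 m^2/g

0.05


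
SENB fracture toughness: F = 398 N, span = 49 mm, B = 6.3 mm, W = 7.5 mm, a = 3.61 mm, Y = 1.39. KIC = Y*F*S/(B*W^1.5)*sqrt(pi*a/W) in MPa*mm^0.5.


KIC = 1.39*398*49/(6.3*7.5^1.5)*sqrt(pi*3.61/7.5) = 257.61

257.61


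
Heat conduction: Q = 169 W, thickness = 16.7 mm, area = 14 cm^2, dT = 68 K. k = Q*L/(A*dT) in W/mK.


k = 169*16.7/1000/(14/10000*68) = 29.65 W/mK

29.65


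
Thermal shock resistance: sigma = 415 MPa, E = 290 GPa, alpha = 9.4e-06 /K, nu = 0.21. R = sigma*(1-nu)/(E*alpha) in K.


R = 415*(1-0.21)/(290*1000*9.4e-06) = 120 K

120


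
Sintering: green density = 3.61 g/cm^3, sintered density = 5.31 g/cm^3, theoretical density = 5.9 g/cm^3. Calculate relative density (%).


Relative = 5.31 / 5.9 * 100 = 90.0%

90.0


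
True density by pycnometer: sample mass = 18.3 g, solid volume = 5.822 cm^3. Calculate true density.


TD = 18.3 / 5.822 = 3.143 g/cm^3

3.143


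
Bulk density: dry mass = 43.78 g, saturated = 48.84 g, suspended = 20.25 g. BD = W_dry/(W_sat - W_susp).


BD = 43.78 / (48.84 - 20.25) = 43.78 / 28.59 = 1.531 g/cm^3

1.531


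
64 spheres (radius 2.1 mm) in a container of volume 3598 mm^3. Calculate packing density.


V_sphere = 4/3*pi*2.1^3 = 38.7924 mm^3
Total V = 64*38.7924 = 2482.7136 mm^3
PD = 2482.7136 / 3598 = 0.69

0.69


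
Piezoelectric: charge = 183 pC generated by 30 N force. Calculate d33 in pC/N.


d33 = 183 / 30 = 6.1 pC/N

6.1


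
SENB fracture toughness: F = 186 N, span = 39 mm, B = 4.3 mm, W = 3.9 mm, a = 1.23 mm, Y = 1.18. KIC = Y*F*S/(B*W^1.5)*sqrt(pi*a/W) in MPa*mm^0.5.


KIC = 1.18*186*39/(4.3*3.9^1.5)*sqrt(pi*1.23/3.9) = 257.27

257.27


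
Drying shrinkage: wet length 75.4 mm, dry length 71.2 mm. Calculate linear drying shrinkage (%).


DS = (75.4 - 71.2) / 75.4 * 100 = 5.57%

5.57


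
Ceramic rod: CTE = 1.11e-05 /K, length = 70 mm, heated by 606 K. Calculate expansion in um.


dL = 1.11e-05 * 70 * 606 * 1000 = 470.862 um

470.862


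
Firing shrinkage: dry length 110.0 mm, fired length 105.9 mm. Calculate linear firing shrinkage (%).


FS = (110.0 - 105.9) / 110.0 * 100 = 3.73%

3.73


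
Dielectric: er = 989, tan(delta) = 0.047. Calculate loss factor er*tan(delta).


Loss = 989 * 0.047 = 46.483

46.483


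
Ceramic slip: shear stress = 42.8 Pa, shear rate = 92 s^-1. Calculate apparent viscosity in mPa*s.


eta = tau/gamma * 1000 = 42.8/92 * 1000 = 465.2 mPa*s

465.2


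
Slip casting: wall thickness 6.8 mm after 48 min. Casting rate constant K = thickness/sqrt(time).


K = 6.8 / sqrt(48) = 6.8 / 6.9282 = 0.981 mm/min^0.5

0.981


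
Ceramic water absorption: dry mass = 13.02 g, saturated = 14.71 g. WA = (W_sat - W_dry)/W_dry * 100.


WA = (14.71 - 13.02) / 13.02 * 100 = 12.98%

12.98


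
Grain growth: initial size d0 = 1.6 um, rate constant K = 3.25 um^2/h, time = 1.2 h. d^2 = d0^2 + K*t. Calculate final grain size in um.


d^2 = 1.6^2 + 3.25*1.2 = 6.46
d = sqrt(6.46) = 2.54 um

2.54


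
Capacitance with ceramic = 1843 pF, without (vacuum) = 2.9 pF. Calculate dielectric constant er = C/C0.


er = 1843 / 2.9 = 635.52

635.52


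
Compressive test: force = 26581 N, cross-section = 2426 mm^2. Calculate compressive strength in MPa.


CS = 26581 / 2426 = 11.0 MPa

11.0


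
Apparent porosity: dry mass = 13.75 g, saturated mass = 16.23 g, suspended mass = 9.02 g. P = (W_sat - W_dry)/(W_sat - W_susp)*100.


P = (16.23 - 13.75) / (16.23 - 9.02) * 100 = 2.48 / 7.21 * 100 = 34.4%

34.4


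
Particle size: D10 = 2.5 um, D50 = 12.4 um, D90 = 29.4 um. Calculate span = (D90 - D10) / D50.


Span = (29.4 - 2.5) / 12.4 = 26.9 / 12.4 = 2.169

2.169


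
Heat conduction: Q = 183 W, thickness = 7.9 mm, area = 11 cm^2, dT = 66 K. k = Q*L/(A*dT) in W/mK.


k = 183*7.9/1000/(11/10000*66) = 19.91 W/mK

19.91


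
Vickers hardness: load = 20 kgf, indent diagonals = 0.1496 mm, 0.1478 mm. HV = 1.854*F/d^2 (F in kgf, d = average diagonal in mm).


d_avg = (0.1496+0.1478)/2 = 0.1487 mm
HV = 1.854*20/0.1487^2 = 1677

1677


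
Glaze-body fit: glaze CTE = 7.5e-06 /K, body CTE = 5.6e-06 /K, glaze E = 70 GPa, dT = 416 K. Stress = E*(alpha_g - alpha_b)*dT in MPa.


Stress = 70*1000*(7.5e-06 - 5.6e-06)*416 = 55.3 MPa

55.3


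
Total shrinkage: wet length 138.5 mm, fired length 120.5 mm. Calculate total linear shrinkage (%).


TS = (138.5 - 120.5) / 138.5 * 100 = 13.0%

13.0


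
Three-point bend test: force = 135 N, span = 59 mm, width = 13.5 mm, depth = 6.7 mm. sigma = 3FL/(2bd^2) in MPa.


sigma = 3*135*59/(2*13.5*6.7^2) = 19.7 MPa

19.7


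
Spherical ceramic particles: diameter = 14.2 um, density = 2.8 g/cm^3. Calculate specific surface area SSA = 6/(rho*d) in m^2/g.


SSA = 6 / (2.8 * 14.2) = 0.151 m^2/g

0.151


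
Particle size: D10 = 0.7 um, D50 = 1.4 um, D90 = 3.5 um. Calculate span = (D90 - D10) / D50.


Span = (3.5 - 0.7) / 1.4 = 2.8 / 1.4 = 2.0

2.0


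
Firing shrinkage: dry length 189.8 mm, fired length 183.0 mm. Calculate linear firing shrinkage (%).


FS = (189.8 - 183.0) / 189.8 * 100 = 3.58%

3.58


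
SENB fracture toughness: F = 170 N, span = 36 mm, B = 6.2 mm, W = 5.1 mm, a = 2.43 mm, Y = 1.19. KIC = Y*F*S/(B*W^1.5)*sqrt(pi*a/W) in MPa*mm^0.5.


KIC = 1.19*170*36/(6.2*5.1^1.5)*sqrt(pi*2.43/5.1) = 124.78

124.78


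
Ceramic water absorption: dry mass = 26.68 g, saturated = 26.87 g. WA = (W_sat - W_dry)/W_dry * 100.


WA = (26.87 - 26.68) / 26.68 * 100 = 0.71%

0.71


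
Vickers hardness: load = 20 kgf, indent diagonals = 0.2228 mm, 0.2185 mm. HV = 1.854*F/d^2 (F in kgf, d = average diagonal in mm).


d_avg = (0.2228+0.2185)/2 = 0.22065 mm
HV = 1.854*20/0.22065^2 = 762

762


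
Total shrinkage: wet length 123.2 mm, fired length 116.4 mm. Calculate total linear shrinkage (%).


TS = (123.2 - 116.4) / 123.2 * 100 = 5.52%

5.52


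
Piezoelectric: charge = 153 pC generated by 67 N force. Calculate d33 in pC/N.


d33 = 153 / 67 = 2.3 pC/N

2.3


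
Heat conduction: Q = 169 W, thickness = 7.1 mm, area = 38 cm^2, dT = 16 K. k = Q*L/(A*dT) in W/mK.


k = 169*7.1/1000/(38/10000*16) = 19.74 W/mK

19.74


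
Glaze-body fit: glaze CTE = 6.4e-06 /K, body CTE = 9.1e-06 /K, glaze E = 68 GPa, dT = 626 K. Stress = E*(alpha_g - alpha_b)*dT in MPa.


Stress = 68*1000*(6.4e-06 - 9.1e-06)*626 = -114.9 MPa

-114.9


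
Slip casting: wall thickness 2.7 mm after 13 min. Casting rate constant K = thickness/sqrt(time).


K = 2.7 / sqrt(13) = 2.7 / 3.6056 = 0.749 mm/min^0.5

0.749


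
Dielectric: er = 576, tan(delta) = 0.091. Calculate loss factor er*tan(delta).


Loss = 576 * 0.091 = 52.416

52.416


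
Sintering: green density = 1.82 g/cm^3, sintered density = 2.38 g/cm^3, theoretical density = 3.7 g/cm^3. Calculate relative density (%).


Relative = 2.38 / 3.7 * 100 = 64.3%

64.3


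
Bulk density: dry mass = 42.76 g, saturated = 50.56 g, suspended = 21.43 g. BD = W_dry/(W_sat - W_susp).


BD = 42.76 / (50.56 - 21.43) = 42.76 / 29.13 = 1.468 g/cm^3

1.468


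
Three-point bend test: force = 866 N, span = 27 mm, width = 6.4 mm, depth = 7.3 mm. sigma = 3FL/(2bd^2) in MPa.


sigma = 3*866*27/(2*6.4*7.3^2) = 102.8 MPa

102.8


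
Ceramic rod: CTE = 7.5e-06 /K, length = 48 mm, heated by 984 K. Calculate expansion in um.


dL = 7.5e-06 * 48 * 984 * 1000 = 354.24 um

354.24


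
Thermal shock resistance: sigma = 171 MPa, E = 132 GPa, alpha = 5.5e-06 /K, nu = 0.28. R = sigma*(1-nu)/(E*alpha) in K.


R = 171*(1-0.28)/(132*1000*5.5e-06) = 170 K

170


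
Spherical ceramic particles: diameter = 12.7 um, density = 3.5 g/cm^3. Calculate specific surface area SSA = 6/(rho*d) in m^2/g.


SSA = 6 / (3.5 * 12.7) = 0.135 m^2/g

0.135


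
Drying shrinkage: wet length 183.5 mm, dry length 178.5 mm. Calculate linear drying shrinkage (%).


DS = (183.5 - 178.5) / 183.5 * 100 = 2.72%

2.72


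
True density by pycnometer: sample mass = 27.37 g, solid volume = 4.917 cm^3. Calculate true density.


TD = 27.37 / 4.917 = 5.566 g/cm^3

5.566


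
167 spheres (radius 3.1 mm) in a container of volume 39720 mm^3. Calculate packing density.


V_sphere = 4/3*pi*3.1^3 = 124.7882 mm^3
Total V = 167*124.7882 = 20839.6294 mm^3
PD = 20839.6294 / 39720 = 0.525

0.525


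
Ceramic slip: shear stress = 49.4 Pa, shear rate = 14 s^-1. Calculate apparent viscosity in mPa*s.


eta = tau/gamma * 1000 = 49.4/14 * 1000 = 3528.6 mPa*s

3528.6


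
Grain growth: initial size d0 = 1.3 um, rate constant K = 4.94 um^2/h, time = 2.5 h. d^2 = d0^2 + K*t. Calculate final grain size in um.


d^2 = 1.3^2 + 4.94*2.5 = 14.04
d = sqrt(14.04) = 3.75 um

3.75


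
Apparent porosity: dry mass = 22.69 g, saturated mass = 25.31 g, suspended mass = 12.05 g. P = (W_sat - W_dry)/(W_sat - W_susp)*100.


P = (25.31 - 22.69) / (25.31 - 12.05) * 100 = 2.62 / 13.26 * 100 = 19.8%

19.8


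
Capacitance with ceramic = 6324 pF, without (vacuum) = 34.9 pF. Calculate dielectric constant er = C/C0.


er = 6324 / 34.9 = 181.2

181.2


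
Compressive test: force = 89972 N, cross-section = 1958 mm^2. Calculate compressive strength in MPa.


CS = 89972 / 1958 = 46.0 MPa

46.0


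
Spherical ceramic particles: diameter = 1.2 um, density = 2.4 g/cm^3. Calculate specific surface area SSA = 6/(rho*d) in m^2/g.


SSA = 6 / (2.4 * 1.2) = 2.083 m^2/g

2.083


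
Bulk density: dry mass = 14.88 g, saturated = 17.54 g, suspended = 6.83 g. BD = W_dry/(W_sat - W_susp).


BD = 14.88 / (17.54 - 6.83) = 14.88 / 10.71 = 1.389 g/cm^3

1.389


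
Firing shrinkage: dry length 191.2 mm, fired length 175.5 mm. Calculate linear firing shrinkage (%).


FS = (191.2 - 175.5) / 191.2 * 100 = 8.21%

8.21


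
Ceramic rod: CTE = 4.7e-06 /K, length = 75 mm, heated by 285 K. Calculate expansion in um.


dL = 4.7e-06 * 75 * 285 * 1000 = 100.463 um

100.463


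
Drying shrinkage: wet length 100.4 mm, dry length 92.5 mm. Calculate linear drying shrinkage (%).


DS = (100.4 - 92.5) / 100.4 * 100 = 7.87%

7.87


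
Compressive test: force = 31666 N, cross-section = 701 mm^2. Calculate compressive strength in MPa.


CS = 31666 / 701 = 45.2 MPa

45.2


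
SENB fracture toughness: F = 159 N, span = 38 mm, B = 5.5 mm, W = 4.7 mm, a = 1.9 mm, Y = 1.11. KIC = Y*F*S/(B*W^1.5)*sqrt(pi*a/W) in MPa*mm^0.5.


KIC = 1.11*159*38/(5.5*4.7^1.5)*sqrt(pi*1.9/4.7) = 134.86

134.86


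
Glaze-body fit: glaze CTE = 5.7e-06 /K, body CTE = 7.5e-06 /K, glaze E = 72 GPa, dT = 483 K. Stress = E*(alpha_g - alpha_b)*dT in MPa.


Stress = 72*1000*(5.7e-06 - 7.5e-06)*483 = -62.6 MPa

-62.6


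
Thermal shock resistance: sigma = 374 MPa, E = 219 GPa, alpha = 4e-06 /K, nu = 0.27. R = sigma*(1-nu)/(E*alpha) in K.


R = 374*(1-0.27)/(219*1000*4e-06) = 312 K

312


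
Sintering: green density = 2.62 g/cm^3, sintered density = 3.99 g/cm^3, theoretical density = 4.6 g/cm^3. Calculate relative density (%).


Relative = 3.99 / 4.6 * 100 = 86.7%

86.7


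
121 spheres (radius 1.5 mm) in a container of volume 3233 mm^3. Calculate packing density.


V_sphere = 4/3*pi*1.5^3 = 14.1372 mm^3
Total V = 121*14.1372 = 1710.6012 mm^3
PD = 1710.6012 / 3233 = 0.529

0.529


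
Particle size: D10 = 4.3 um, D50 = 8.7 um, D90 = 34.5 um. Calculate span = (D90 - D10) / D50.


Span = (34.5 - 4.3) / 8.7 = 30.2 / 8.7 = 3.471

3.471


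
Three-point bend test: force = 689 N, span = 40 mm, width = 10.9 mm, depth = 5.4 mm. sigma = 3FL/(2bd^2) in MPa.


sigma = 3*689*40/(2*10.9*5.4^2) = 130.1 MPa

130.1


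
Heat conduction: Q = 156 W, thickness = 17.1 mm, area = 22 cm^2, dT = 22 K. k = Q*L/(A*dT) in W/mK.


k = 156*17.1/1000/(22/10000*22) = 55.12 W/mK

55.12


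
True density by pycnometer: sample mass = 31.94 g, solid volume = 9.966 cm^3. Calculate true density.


TD = 31.94 / 9.966 = 3.205 g/cm^3

3.205


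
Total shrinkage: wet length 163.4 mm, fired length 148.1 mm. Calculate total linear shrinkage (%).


TS = (163.4 - 148.1) / 163.4 * 100 = 9.36%

9.36


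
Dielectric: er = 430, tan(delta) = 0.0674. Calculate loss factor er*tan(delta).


Loss = 430 * 0.0674 = 28.982

28.982


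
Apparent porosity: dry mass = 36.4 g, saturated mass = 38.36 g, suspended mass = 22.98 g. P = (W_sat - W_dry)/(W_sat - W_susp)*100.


P = (38.36 - 36.4) / (38.36 - 22.98) * 100 = 1.96 / 15.38 * 100 = 12.7%

12.7


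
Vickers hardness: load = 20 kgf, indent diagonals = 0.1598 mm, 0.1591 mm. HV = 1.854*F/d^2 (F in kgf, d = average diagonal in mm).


d_avg = (0.1598+0.1591)/2 = 0.15945 mm
HV = 1.854*20/0.15945^2 = 1458

1458


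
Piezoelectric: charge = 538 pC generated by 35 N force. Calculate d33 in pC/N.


d33 = 538 / 35 = 15.4 pC/N

15.4


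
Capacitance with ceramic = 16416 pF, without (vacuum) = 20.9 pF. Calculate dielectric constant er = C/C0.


er = 16416 / 20.9 = 785.45

785.45


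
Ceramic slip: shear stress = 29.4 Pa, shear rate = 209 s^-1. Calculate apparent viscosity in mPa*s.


eta = tau/gamma * 1000 = 29.4/209 * 1000 = 140.7 mPa*s

140.7


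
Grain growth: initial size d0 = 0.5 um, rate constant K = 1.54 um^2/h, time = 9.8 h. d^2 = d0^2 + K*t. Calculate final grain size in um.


d^2 = 0.5^2 + 1.54*9.8 = 15.342
d = sqrt(15.342) = 3.92 um

3.92


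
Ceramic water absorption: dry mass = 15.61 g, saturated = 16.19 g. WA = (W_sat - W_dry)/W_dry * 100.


WA = (16.19 - 15.61) / 15.61 * 100 = 3.72%

3.72


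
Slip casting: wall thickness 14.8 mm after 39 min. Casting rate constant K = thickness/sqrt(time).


K = 14.8 / sqrt(39) = 14.8 / 6.245 = 2.37 mm/min^0.5

2.37


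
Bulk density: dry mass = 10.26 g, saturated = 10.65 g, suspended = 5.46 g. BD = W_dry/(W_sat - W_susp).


BD = 10.26 / (10.65 - 5.46) = 10.26 / 5.19 = 1.977 g/cm^3

1.977


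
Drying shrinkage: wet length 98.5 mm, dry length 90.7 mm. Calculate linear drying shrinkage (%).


DS = (98.5 - 90.7) / 98.5 * 100 = 7.92%

7.92


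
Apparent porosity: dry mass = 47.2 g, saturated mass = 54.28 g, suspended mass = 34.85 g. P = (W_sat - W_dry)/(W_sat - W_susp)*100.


P = (54.28 - 47.2) / (54.28 - 34.85) * 100 = 7.08 / 19.43 * 100 = 36.4%

36.4


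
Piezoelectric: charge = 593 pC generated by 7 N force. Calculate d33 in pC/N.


d33 = 593 / 7 = 84.7 pC/N

84.7


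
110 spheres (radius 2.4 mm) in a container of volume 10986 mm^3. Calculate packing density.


V_sphere = 4/3*pi*2.4^3 = 57.9058 mm^3
Total V = 110*57.9058 = 6369.638 mm^3
PD = 6369.638 / 10986 = 0.58

0.58


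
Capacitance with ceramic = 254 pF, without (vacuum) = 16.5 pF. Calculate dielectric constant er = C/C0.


er = 254 / 16.5 = 15.39

15.39


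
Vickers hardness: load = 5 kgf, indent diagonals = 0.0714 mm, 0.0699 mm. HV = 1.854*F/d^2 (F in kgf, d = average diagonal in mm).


d_avg = (0.0714+0.0699)/2 = 0.07065 mm
HV = 1.854*5/0.07065^2 = 1857

1857


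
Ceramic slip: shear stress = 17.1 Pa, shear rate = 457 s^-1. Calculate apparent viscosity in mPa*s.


eta = tau/gamma * 1000 = 17.1/457 * 1000 = 37.4 mPa*s

37.4


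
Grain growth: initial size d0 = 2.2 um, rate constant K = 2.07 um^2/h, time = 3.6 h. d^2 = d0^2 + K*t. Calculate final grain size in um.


d^2 = 2.2^2 + 2.07*3.6 = 12.292
d = sqrt(12.292) = 3.51 um

3.51


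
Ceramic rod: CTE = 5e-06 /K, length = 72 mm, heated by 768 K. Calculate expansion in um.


dL = 5e-06 * 72 * 768 * 1000 = 276.48 um

276.48


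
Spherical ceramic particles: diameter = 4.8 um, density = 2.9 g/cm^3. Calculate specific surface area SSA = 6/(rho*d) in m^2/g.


SSA = 6 / (2.9 * 4.8) = 0.431 m^2/g

0.431


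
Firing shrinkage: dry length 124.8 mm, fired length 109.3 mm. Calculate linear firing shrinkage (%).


FS = (124.8 - 109.3) / 124.8 * 100 = 12.42%

12.42


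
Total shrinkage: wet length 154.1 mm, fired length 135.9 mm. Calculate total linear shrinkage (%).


TS = (154.1 - 135.9) / 154.1 * 100 = 11.81%

11.81


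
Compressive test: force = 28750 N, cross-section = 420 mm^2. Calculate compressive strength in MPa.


CS = 28750 / 420 = 68.5 MPa

68.5


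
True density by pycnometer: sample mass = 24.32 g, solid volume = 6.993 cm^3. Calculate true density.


TD = 24.32 / 6.993 = 3.478 g/cm^3

3.478


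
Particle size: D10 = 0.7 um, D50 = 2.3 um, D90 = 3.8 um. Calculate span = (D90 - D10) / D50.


Span = (3.8 - 0.7) / 2.3 = 3.1 / 2.3 = 1.348

1.348


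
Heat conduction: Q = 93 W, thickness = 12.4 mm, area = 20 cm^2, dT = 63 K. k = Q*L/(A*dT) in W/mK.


k = 93*12.4/1000/(20/10000*63) = 9.15 W/mK

9.15


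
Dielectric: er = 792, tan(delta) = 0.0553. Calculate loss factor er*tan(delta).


Loss = 792 * 0.0553 = 43.798

43.798


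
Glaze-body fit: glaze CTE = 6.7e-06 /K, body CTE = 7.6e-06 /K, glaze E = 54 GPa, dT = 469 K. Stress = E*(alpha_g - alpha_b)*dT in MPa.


Stress = 54*1000*(6.7e-06 - 7.6e-06)*469 = -22.8 MPa

-22.8
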